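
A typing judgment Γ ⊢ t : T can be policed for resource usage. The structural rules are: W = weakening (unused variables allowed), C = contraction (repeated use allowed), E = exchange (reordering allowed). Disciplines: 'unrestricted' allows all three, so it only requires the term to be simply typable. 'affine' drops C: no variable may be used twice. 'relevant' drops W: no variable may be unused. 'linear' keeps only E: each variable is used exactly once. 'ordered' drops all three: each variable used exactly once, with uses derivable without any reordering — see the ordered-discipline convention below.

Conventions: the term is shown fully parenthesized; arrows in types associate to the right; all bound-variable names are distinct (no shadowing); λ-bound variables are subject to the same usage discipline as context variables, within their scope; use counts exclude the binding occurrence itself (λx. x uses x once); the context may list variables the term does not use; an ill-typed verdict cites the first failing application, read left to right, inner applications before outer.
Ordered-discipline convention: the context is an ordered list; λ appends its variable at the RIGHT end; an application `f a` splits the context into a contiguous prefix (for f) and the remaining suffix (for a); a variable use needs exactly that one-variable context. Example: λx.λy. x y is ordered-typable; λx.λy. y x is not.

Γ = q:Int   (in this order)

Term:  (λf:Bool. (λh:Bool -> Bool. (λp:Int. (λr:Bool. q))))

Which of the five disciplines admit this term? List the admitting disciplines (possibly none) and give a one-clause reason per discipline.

admitted in: affine, unrestricted
variable uses: q: 1, f (λ-bound): 0, h (λ-bound): 0, p (λ-bound): 0, r (λ-bound): 0
left-to-right use order: q
typing: well-typed at Bool -> (Bool -> Bool) -> Int -> Bool -> Int
ordered: ✗, f, h, p, r never used (weakening)
linear: ✗, f, h, p, r never used (weakening)
affine: ✓, none of q, f, h, p, r used more than once
relevant: ✗, f, h, p, r never used (weakening)
unrestricted: ✓, simply typable at Bool -> (Bool -> Bool) -> Int -> Bool -> Int; W, C, E all held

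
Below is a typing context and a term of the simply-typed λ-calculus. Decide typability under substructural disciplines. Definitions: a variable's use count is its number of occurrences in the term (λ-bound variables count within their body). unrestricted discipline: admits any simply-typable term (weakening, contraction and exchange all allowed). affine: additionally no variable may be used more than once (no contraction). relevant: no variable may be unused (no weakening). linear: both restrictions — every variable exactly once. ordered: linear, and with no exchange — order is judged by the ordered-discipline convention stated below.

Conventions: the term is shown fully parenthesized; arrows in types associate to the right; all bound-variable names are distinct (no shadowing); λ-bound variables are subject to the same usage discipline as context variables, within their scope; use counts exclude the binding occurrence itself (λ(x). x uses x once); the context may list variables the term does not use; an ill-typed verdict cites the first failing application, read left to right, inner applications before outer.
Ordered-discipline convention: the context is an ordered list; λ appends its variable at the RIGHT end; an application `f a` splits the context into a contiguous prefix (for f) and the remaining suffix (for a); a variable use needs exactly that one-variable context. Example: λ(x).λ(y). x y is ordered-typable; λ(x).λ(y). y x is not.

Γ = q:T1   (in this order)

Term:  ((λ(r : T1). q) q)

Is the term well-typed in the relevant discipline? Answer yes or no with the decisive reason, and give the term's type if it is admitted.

no — r left unused
counts: q=2; r (λ-bound)=0
left-to-right use order: q, q
typing: well-typed — term : T1
across the five disciplines: ordered ✗; linear ✗; affine ✗; relevant ✗; unrestricted ✓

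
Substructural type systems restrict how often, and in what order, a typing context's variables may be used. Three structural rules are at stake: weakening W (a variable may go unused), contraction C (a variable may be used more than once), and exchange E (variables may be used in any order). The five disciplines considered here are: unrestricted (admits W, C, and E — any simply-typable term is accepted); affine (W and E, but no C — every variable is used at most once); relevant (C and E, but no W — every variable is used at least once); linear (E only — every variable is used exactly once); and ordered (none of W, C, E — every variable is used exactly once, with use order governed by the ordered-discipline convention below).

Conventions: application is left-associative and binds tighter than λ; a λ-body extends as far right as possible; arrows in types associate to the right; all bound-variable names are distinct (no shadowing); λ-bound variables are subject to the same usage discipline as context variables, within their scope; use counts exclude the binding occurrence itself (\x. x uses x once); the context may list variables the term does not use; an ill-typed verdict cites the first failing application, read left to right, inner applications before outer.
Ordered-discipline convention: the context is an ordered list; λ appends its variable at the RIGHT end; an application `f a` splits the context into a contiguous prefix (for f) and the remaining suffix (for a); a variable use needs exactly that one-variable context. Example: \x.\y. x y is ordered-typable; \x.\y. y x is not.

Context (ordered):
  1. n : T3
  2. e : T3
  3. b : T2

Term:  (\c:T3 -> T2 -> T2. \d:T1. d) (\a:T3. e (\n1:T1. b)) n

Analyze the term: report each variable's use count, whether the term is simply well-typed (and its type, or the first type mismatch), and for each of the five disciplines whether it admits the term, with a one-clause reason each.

use counts: n: 1×; e: 1×; b: 1×; c (λ-bound): 0×; d (λ-bound): 1×; a (λ-bound): 0×; n1 (λ-bound): 0×
left-to-right use order: d, e, b, n
typing: ill-typed: can't apply a value of type T3
ordered: ✗ — not simply typable
linear: ✗ — fails simple typing
affine: ✗ — a type mismatch blocks all five
relevant: ✗ — the type mismatch rejects it
unrestricted: ✗ — not simply typable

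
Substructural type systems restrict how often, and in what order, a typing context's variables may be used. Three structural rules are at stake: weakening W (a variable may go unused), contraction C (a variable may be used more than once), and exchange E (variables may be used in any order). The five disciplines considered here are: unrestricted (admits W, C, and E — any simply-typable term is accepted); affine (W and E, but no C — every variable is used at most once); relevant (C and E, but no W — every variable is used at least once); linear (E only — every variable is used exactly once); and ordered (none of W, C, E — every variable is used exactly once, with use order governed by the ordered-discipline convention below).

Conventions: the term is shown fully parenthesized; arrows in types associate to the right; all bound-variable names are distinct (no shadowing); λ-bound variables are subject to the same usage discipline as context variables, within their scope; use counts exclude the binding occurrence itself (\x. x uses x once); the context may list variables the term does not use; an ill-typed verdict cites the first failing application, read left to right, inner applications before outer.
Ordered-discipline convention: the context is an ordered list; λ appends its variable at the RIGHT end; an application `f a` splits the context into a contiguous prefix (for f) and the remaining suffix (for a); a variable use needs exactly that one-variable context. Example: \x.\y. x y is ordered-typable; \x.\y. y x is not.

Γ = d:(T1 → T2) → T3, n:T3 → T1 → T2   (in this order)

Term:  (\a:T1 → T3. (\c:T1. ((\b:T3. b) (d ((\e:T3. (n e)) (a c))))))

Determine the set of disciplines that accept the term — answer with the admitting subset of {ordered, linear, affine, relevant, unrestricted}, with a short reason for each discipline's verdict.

admitted by: ordered, linear, affine, relevant, unrestricted
usage: d=1, n=1, a (bound)=1, c (bound)=1, b (bound)=1, e (bound)=1
uses in reading order: b, d, n, e, a, c
typing: well-typed at (T1 → T3) → T1 → T3
ordered: ✓ — one use each (d, n, a, c, b, e); ordered split holds
linear: ✓ — each of d, n, a, c, b, e used exactly once
affine: ✓ — no duplicate uses among d, n, a, c, b, e
relevant: ✓ — none of d, n, a, c, b, e goes unused
unrestricted: ✓ — simply typable at (T1 → T3) → T1 → T3; W, C, E all held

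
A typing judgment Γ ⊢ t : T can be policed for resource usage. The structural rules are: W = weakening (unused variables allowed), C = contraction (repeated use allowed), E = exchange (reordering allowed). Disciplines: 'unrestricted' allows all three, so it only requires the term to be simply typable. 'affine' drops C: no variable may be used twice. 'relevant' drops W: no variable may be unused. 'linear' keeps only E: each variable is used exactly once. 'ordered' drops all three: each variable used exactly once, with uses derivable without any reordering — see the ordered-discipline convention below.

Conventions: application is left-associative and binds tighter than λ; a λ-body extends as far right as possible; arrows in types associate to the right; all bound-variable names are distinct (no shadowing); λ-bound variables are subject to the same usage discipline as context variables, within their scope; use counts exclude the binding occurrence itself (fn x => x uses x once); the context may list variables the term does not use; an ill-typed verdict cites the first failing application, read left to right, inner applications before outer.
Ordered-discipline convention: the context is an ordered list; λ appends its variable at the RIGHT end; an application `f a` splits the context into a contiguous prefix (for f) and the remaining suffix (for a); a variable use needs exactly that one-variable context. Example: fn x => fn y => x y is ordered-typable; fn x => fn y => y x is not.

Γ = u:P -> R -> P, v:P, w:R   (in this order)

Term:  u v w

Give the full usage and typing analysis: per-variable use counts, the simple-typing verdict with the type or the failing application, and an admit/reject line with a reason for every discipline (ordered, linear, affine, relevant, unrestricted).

counts: u ×1, v ×1, w ×1
order of uses: u, v, w
typing: well-typed — term : P
ordered: ✓, one use each (u, v, w); ordered split holds
linear: ✓, single use per variable (u, v, w)
affine: ✓, none of u, v, w used more than once
relevant: ✓, u, v, w: all used, weakening unneeded
unrestricted: ✓, simply typable at P; W, C, E all held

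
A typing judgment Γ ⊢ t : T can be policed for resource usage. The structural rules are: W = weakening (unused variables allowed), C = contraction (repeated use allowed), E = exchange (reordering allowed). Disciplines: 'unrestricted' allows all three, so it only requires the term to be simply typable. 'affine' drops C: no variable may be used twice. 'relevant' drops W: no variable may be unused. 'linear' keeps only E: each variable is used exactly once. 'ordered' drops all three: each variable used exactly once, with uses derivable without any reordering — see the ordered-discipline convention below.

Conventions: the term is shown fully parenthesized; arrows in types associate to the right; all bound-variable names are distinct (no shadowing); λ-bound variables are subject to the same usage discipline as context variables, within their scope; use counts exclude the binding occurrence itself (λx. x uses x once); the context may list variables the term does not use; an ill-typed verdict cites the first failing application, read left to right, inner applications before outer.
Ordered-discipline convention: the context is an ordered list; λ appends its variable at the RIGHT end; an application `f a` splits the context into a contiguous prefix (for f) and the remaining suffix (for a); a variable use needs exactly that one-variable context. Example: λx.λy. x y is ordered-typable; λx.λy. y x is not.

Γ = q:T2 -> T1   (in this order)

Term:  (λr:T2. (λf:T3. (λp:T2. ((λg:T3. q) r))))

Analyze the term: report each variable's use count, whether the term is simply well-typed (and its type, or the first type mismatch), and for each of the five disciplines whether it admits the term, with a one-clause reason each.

usage: q=1; r [bound]=1; f [bound]=0; p [bound]=0; g [bound]=0
order of uses: q, r
typing: ill-typed: an application expects T3 but receives T2
ordered: ✗, not simply typable
linear: ✗, fails simple typing
affine: ✗, a type mismatch blocks all five
relevant: ✗, the type mismatch rejects it
unrestricted: ✗, not simply typable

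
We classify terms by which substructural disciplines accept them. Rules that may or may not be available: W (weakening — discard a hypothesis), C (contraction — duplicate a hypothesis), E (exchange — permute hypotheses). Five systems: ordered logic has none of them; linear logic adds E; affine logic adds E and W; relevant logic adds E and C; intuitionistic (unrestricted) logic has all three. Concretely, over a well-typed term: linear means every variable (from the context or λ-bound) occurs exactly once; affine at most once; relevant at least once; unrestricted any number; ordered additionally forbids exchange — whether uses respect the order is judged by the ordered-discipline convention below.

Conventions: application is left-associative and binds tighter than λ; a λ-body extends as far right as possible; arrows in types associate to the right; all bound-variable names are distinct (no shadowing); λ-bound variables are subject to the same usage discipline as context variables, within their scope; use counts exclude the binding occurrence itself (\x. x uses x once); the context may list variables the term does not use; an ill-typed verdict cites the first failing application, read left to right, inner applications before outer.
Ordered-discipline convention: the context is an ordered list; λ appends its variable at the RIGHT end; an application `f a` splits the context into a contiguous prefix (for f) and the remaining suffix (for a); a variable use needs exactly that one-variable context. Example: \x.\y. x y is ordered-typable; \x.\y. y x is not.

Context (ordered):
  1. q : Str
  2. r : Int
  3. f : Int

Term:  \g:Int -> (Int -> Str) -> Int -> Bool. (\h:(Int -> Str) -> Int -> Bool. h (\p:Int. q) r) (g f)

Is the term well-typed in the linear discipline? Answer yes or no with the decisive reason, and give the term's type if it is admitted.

no — p left unused
variable uses: q=1, r=1, f=1, g (bound)=1, h (bound)=1, p (bound)=0
uses in reading order: h, q, r, g, f
typing: the term checks, with type (Int -> (Int -> Str) -> Int -> Bool) -> Bool
across the five disciplines: ordered ✗, linear ✗, affine ✓, relevant ✗, unrestricted ✓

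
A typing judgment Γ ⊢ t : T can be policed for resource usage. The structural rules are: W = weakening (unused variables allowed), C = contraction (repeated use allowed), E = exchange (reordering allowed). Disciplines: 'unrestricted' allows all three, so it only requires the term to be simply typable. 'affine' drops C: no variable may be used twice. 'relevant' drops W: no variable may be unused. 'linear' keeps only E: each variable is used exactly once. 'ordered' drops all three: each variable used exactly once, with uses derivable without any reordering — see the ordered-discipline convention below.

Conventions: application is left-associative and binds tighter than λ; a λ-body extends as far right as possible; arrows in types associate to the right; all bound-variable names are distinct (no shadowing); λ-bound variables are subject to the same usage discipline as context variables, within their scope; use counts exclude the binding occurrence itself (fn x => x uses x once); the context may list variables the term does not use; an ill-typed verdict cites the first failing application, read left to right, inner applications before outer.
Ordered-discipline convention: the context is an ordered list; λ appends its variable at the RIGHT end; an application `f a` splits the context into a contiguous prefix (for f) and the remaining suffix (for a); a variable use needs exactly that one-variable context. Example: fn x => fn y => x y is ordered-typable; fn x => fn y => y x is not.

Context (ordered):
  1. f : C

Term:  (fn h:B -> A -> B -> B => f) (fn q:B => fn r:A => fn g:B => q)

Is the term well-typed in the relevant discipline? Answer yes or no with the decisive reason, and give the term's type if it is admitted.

no — h, r, g left unused
counts: f: 1, h (bound): 0, q (bound): 1, r (bound): 0, g (bound): 0
order of uses: f, q
typing: ✓ — C
all disciplines: ordered ✗, linear ✗, affine ✓, relevant ✗, unrestricted ✓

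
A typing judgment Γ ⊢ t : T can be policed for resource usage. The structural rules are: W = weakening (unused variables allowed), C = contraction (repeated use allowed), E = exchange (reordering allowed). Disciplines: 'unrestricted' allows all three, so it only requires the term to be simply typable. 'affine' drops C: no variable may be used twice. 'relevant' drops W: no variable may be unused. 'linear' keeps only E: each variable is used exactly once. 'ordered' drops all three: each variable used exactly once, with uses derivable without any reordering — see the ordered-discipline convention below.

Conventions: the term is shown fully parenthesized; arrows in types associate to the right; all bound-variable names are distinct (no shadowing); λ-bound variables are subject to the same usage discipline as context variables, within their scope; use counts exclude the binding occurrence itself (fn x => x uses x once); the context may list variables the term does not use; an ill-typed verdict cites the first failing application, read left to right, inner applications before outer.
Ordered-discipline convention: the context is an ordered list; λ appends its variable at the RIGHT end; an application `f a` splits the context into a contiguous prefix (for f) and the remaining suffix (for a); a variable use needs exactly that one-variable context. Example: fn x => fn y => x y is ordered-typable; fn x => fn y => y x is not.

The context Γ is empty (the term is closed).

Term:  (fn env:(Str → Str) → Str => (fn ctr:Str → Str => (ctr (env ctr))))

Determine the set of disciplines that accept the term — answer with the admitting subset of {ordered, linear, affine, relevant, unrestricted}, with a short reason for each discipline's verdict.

accepted by: relevant, unrestricted
counts: env [bound]: 1×; ctr [bound]: 2×
order of uses: ctr, env, ctr
typing: ✓ — ((Str → Str) → Str) → (Str → Str) → Str
ordered: ✗ — repeated use of ctr ×2
linear: ✗ — repeated use of ctr ×2
affine: ✗ — repeated use of ctr ×2
relevant: ✓ — none of env, ctr goes unused
unrestricted: ✓ — simply typable at ((Str → Str) → Str) → (Str → Str) → Str; W, C, E all held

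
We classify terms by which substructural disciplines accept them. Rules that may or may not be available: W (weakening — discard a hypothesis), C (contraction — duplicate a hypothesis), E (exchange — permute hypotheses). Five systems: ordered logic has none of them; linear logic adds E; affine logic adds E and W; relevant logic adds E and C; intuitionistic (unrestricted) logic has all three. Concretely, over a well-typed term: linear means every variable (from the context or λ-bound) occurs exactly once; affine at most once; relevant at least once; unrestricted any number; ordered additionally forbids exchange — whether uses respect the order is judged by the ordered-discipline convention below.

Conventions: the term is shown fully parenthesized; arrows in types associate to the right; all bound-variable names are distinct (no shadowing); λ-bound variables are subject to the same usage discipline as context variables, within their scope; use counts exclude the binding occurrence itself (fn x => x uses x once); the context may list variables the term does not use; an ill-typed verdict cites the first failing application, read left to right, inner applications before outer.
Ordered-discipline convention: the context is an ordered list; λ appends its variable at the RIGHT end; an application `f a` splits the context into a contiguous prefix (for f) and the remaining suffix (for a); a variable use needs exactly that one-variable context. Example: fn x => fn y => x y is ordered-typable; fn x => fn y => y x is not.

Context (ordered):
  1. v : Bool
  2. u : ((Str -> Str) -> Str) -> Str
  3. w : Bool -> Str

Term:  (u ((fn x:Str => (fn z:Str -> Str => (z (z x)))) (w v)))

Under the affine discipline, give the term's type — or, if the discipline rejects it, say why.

not well-typed under affine — z ×2 used more than once (contraction)
use counts: v=1, u=1, w=1, x (λ-bound)=1, z (λ-bound)=2
left-to-right use order: u, z, z, x, w, v
typing: the term checks, with type Str
summary: ordered ✗ | linear ✗ | affine ✗ | relevant ✓ | unrestricted ✓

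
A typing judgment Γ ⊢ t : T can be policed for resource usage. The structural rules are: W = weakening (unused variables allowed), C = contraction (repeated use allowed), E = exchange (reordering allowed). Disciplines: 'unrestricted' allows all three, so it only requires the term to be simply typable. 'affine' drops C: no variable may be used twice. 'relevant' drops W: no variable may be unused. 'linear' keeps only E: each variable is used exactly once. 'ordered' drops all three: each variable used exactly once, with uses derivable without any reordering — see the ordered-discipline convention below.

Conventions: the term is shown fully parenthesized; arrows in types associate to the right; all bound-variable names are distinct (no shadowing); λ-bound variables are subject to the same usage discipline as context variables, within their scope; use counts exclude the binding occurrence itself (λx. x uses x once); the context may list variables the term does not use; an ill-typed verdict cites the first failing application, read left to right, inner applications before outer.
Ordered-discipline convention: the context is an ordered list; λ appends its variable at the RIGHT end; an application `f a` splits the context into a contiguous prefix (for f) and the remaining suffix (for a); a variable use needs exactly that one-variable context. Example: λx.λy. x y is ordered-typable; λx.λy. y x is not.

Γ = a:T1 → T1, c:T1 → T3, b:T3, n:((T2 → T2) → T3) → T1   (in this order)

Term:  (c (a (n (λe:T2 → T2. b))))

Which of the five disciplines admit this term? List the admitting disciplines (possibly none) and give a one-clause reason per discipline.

admitted in: affine, unrestricted
variable uses: a: 1; c: 1; b: 1; n: 1; e (bound): 0
uses in reading order: c, a, n, b
typing: well-typed at T3
ordered ✗ (e never used (weakening))
linear ✗ (e never used (weakening))
affine ✓ (at most one use each (a, c, b, n, e))
relevant ✗ (e never used (weakening))
unrestricted ✓ (typability at T3 is all that's needed)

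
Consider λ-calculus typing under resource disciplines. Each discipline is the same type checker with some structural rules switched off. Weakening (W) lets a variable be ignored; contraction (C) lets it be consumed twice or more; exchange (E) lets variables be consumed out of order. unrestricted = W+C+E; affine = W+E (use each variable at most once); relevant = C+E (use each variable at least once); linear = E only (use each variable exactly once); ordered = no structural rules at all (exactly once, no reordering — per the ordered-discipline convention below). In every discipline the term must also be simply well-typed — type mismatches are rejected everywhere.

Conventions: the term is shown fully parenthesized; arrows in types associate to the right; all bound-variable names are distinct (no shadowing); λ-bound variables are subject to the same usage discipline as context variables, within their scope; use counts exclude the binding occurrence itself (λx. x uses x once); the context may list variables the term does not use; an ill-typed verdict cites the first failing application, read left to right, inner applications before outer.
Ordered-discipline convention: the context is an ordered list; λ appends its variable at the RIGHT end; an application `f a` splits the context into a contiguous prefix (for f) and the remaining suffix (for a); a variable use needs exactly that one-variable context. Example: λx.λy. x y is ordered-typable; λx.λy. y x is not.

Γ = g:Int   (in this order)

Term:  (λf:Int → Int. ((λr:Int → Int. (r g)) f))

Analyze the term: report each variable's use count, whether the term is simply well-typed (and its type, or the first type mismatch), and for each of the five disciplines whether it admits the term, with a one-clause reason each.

usage: g: 1×; f [bound]: 1×; r [bound]: 1×
order of uses: r, g, f
typing: well-typed — term : (Int → Int) → Int
ordered ✗ (use order r, g, f needs exchange)
linear ✓ (exactly-once usage across g, f, r)
affine ✓ (none of g, f, r used more than once)
relevant ✓ (none of g, f, r goes unused)
unrestricted ✓ (simply typable at (Int → Int) → Int; W, C, E all held)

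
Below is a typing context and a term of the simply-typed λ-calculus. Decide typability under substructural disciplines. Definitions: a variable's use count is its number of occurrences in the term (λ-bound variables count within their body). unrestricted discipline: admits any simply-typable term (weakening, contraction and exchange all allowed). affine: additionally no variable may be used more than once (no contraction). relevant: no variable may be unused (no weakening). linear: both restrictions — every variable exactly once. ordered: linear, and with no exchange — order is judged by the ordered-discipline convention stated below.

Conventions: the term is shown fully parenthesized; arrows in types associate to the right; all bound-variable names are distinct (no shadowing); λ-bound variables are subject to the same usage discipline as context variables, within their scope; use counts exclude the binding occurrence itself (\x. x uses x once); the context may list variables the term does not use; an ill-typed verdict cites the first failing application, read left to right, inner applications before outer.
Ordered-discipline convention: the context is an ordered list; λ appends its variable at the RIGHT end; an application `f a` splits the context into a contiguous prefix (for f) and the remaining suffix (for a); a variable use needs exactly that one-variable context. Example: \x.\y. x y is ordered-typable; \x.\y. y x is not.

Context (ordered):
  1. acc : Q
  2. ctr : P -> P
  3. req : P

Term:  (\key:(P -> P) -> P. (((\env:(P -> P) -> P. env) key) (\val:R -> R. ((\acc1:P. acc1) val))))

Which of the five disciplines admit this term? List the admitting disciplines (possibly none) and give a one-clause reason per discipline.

accepted by: none
counts: acc: 0×; ctr: 0×; req: 0×; key [bound]: 1×; env [bound]: 1×; val [bound]: 1×; acc1 [bound]: 1×
order of uses: env, key, acc1, val
typing: ill-typed: an argument R -> R mismatches the expected P
ordered: ✗ — not simply typable
linear: ✗ — fails simple typing
affine: ✗ — a type mismatch blocks all five
relevant: ✗ — the type mismatch rejects it
unrestricted: ✗ — not simply typable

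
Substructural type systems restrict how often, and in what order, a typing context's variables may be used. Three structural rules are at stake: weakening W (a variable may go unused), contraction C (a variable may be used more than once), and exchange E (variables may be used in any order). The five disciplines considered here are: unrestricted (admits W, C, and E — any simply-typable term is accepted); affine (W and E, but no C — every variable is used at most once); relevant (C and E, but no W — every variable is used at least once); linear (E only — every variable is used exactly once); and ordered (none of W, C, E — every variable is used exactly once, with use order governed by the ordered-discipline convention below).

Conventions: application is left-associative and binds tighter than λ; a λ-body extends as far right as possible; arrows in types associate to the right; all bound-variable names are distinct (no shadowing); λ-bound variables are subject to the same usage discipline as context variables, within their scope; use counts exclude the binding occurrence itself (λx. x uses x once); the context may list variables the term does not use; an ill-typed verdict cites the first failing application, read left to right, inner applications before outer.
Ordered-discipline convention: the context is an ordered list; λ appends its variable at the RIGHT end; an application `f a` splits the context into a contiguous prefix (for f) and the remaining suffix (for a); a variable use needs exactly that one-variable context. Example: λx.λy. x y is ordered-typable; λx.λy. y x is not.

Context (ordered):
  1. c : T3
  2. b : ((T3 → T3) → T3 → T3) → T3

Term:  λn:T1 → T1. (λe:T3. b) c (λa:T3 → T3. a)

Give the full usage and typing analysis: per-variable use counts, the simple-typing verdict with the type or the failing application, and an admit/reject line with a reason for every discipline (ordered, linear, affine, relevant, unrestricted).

variable uses: c=1, b=1, n [bound]=0, e [bound]=0, a [bound]=1
order of uses: b, c, a
typing: well-typed — term : (T1 → T1) → T3
ordered: ✗, unused: n, e — weakening required
linear: ✗, unused: n, e — weakening required
affine: ✓, at most one use each (c, b, n, e, a)
relevant: ✗, unused: n, e — weakening required
unrestricted: ✓, type-checks ((T1 → T1) → T3) and nothing is barred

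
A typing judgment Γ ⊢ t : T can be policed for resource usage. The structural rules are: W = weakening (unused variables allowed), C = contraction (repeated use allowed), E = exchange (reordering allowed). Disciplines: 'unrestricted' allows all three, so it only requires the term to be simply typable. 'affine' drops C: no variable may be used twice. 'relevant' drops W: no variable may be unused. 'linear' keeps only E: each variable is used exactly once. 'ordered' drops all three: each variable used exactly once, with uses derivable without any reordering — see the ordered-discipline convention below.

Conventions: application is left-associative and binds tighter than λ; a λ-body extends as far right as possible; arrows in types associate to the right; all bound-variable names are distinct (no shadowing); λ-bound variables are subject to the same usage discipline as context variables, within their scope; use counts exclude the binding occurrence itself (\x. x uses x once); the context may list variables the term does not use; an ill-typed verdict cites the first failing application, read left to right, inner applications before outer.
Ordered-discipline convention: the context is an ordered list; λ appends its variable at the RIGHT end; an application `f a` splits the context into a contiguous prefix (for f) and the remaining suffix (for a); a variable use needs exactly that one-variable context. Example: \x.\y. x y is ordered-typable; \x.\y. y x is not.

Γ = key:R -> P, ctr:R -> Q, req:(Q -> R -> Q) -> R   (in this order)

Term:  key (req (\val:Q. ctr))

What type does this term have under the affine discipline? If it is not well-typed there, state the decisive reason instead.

term : P
usage: key: 1; ctr: 1; req: 1; val (λ-bound): 0
left-to-right use order: key, req, ctr
typing: ✓ — P
summary: ordered ✗ · linear ✗ · affine ✓ · relevant ✗ · unrestricted ✓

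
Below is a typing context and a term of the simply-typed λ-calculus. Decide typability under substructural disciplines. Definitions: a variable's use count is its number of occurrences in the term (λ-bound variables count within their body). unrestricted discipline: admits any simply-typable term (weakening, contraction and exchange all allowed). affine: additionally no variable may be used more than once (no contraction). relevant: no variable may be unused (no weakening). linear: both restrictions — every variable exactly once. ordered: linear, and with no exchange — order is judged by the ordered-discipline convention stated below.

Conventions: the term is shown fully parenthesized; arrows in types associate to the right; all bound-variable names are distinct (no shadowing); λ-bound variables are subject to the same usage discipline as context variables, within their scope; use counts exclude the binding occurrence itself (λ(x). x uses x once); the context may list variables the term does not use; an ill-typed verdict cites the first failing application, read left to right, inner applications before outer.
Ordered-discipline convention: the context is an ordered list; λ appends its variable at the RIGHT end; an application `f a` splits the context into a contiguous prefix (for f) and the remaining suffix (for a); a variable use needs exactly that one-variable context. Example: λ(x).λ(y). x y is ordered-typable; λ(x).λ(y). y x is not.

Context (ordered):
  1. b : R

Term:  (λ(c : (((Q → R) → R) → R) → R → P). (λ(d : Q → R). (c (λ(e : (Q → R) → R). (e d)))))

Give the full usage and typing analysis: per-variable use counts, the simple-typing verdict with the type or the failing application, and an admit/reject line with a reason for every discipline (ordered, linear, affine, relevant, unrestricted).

variable uses: b: 0×; c (bound): 1×; d (bound): 1×; e (bound): 1×
left-to-right use order: c, e, d
typing: ✓ — ((((Q → R) → R) → R) → R → P) → (Q → R) → R → P
ordered: ✗ — b never used (weakening)
linear: ✗ — b never used (weakening)
affine: ✓ — at most one use each (b, c, d, e)
relevant: ✗ — b never used (weakening)
unrestricted: ✓ — simply typable at ((((Q → R) → R) → R) → R → P) → (Q → R) → R → P; W, C, E all held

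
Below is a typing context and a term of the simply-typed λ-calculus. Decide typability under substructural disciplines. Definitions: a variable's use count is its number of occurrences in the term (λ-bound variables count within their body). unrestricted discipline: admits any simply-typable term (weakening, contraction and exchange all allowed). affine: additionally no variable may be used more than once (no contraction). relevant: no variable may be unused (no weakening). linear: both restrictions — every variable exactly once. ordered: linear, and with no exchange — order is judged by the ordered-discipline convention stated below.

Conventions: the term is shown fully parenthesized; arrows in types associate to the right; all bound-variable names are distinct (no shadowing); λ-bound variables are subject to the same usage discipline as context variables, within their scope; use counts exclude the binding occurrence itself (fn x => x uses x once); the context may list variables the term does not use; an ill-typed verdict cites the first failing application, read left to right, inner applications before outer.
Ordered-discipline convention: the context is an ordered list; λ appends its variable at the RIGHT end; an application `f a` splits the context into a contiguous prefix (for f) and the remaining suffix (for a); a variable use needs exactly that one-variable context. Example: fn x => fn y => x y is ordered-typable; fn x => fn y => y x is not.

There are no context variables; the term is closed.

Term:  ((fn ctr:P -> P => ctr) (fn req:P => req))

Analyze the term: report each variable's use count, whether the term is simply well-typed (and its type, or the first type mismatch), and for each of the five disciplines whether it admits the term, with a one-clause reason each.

usage: ctr (bound): 1×; req (bound): 1×
uses in reading order: ctr, req
typing: well-typed — term : P -> P
ordered ✓ (ctr, req once each; derivable with no W/C/E)
linear ✓ (ctr, req: one use apiece)
affine ✓ (no duplicate uses among ctr, req)
relevant ✓ (ctr, req: all used, weakening unneeded)
unrestricted ✓ (type-checks (P -> P) and nothing is barred)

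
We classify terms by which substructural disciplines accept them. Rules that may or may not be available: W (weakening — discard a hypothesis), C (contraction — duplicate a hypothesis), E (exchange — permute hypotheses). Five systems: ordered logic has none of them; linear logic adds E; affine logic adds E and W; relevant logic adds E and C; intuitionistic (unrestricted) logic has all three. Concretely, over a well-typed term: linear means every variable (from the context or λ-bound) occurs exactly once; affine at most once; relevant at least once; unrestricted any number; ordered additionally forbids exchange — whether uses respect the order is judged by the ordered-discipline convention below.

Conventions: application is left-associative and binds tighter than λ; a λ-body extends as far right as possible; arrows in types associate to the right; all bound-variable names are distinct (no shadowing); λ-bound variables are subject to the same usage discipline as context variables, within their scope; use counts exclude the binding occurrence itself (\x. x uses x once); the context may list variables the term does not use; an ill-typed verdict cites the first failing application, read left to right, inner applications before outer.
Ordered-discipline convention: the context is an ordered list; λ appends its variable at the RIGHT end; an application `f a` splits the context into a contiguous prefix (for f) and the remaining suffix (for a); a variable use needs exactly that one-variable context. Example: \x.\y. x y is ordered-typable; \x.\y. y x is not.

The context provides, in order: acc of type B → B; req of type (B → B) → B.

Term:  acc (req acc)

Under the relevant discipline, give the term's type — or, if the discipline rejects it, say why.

term : B
usage: acc: 2; req: 1
order of uses: acc, req, acc
typing: well-typed at B
across the five disciplines: ordered ✗, linear ✗, affine ✗, relevant ✓, unrestricted ✓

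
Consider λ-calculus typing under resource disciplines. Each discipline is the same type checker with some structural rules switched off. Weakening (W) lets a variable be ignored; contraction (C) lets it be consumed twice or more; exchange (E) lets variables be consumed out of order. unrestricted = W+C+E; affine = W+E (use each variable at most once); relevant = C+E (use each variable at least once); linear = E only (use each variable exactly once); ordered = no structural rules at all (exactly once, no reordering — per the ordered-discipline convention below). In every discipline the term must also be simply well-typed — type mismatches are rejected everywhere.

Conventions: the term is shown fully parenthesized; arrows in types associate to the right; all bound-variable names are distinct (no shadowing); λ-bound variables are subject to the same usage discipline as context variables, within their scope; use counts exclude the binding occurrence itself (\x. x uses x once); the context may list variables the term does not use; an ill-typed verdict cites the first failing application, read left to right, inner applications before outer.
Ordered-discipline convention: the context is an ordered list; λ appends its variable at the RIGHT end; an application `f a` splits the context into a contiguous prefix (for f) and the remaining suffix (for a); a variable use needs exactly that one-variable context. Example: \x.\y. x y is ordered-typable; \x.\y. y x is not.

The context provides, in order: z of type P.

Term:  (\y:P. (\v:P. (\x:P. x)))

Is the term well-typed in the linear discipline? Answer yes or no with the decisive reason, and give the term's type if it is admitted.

no — z, y, v left unused
counts: z: 0×, y [bound]: 0×, v [bound]: 0×, x [bound]: 1×
uses in reading order: x
typing: well-typed — term : P -> P -> P -> P
all disciplines: ordered ✗, linear ✗, affine ✓, relevant ✗, unrestricted ✓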